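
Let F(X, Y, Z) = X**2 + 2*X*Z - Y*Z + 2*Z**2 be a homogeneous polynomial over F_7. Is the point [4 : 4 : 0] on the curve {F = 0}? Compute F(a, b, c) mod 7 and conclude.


F(4,4,0) ≡ 2 (mod 7); P is NOT on the curve.

Evaluate F(4, 4, 0) term-by-term (mod 7).
  X**2 ↦ 1·16·1·1 = 16
  2*X*Z ↦ 2·4·1·0 = 0
  -Y*Z ↦ -1·1·4·0 = 0
  2*Z**2 ↦ 2·1·1·0 = 0
Sum: F(4, 4, 0) = (16) + (0) + (0) + (0) = 16.
Reducing mod 7: 16 ≡ 2 (mod 7).
Since F(a, b, c) ≡ 2 ≠ 0 (mod 7), P does NOT lie on the curve.


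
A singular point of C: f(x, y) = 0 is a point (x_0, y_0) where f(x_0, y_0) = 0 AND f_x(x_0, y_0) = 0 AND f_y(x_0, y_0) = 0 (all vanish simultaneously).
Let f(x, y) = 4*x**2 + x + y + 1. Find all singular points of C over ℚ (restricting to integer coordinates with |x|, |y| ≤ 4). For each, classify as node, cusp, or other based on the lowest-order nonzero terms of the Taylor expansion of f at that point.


No singular points in the scanned grid; C is smooth there.

Compute partial derivatives:
  f_x = 8*x + 1.
  f_y = 1.
f_y = 1 is a nonzero constant, so f_y never vanishes: no point (x, y) can satisfy f = f_x = f_y = 0. In particular no (x, y) ∈ {−4, ..., 4}² is singular; the curve is smooth.


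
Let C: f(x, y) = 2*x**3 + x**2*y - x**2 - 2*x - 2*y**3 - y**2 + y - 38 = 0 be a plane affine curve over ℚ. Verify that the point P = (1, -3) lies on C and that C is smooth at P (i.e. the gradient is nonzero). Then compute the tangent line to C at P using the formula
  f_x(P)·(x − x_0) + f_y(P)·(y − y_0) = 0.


Tangent line at P: -4*x - 46*y - 134 = 0.

Step 1: f(1, -3) = 0, so P lies on C.
Step 2: partial derivatives
  f_x(x, y) = 6*x**2 + 2*x*y - 2*x - 2, f_y(x, y) = x**2 - 6*y**2 - 2*y + 1.
  f_x(P) = -4, f_y(P) = -46 (gradient nonzero, so P is smooth).
Step 3: tangent line at P: -4·(x − 1) + -46·(y − -3) = 0.
Expanding: -4*x - 46*y - 134 = 0.


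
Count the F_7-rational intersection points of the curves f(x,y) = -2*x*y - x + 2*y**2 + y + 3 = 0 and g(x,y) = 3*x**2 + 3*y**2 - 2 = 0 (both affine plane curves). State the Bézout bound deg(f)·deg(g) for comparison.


Common zeros: {(3, 6)}; count = 1; Bézout bound = 4.

deg(f) = 2, deg(g) = 2, so Bézout bound = 4.
Scan x ∈ F_7. For each x, list the y ∈ F_7 with f(x, y) ≡ 0 and those with g(x, y) ≡ 0 (mod 7); the common zeros in that column are the intersection.
  x = 0: f ≡ 0 at y ∈ ∅; g ≡ 0 at y ∈ ∅; common: ∅.
  x = 1: f ≡ 0 at y ∈ ∅; g ≡ 0 at y ∈ {3, 4}; common: ∅.
  x = 2: f ≡ 0 at y ∈ {1, 4}; g ≡ 0 at y ∈ ∅; common: ∅.
  x = 3: f ≡ 0 at y ∈ {0, 6}; g ≡ 0 at y ∈ {1, 6}; common: {6}.
  x = 4: f ≡ 0 at y ∈ {2, 5}; g ≡ 0 at y ∈ {1, 6}; common: ∅.
  x = 5: f ≡ 0 at y ∈ ∅; g ≡ 0 at y ∈ ∅; common: ∅.
  x = 6: f ≡ 0 at y ∈ ∅; g ≡ 0 at y ∈ {3, 4}; common: ∅.
Collecting: common zeros = {(3, 6)}, so the count is 1.
Comparison with the Bézout bound: 1 ≤ 4 = deg(f)·deg(g), as expected for curves with no common component (the affine F_7-count falls short of the bound because intersections may lie at infinity, over extension fields, or carry multiplicity).


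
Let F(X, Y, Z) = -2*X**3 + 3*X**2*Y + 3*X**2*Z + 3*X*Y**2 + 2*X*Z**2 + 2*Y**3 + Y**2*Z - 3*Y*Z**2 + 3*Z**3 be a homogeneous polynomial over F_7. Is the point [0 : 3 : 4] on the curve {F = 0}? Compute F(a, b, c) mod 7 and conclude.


F(0,3,4) ≡ 5 (mod 7); P is NOT on the curve.

Evaluate F(0, 3, 4) term-by-term (mod 7).
  -2*X**3 ↦ -2·0·1·1 = 0
  3*X**2*Y ↦ 3·0·3·1 = 0
  3*X**2*Z ↦ 3·0·1·4 = 0
  3*X*Y**2 ↦ 3·0·9·1 = 0
  2*X*Z**2 ↦ 2·0·1·16 = 0
  2*Y**3 ↦ 2·1·27·1 = 54
  Y**2*Z ↦ 1·1·9·4 = 36
  -3*Y*Z**2 ↦ -3·1·3·16 = -144
  3*Z**3 ↦ 3·1·1·64 = 192
Sum: F(0, 3, 4) = (0) + (0) + (0) + (0) + (0) + (54) + (36) + (-144) + (192) = 138.
Reducing mod 7: 138 ≡ 5 (mod 7).
Since F(a, b, c) ≡ 5 ≠ 0 (mod 7), P does NOT lie on the curve.


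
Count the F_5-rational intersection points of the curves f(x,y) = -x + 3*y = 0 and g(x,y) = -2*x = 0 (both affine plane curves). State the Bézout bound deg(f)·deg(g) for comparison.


Common zeros: {(0, 0)}; count = 1; Bézout bound = 1.

deg(f) = 1, deg(g) = 1, so Bézout bound = 1.
Scan x ∈ F_5. For each x, list the y ∈ F_5 with f(x, y) ≡ 0 and those with g(x, y) ≡ 0 (mod 5); the common zeros in that column are the intersection.
  x = 0: f ≡ 0 at y ∈ {0}; g ≡ 0 at y ∈ {0, 1, 2, 3, 4}; common: {0}.
  x = 1: f ≡ 0 at y ∈ {2}; g ≡ 0 at y ∈ ∅; common: ∅.
  x = 2: f ≡ 0 at y ∈ {4}; g ≡ 0 at y ∈ ∅; common: ∅.
  x = 3: f ≡ 0 at y ∈ {1}; g ≡ 0 at y ∈ ∅; common: ∅.
  x = 4: f ≡ 0 at y ∈ {3}; g ≡ 0 at y ∈ ∅; common: ∅.
Collecting: common zeros = {(0, 0)}, so the count is 1.
Comparison with the Bézout bound: 1 ≤ 1 = deg(f)·deg(g), as expected for curves with no common component (the bound is attained).


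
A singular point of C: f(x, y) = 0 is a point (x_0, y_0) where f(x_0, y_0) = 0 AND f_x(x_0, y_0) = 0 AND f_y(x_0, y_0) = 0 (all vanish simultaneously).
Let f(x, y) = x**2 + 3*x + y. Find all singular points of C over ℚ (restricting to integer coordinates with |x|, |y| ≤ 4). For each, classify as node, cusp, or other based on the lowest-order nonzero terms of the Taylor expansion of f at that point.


No singular points in the scanned grid; C is smooth there.

Compute partial derivatives:
  f_x = 2*x + 3.
  f_y = 1.
f_y = 1 is a nonzero constant, so f_y never vanishes: no point (x, y) can satisfy f = f_x = f_y = 0. In particular no (x, y) ∈ {−4, ..., 4}² is singular; the curve is smooth.


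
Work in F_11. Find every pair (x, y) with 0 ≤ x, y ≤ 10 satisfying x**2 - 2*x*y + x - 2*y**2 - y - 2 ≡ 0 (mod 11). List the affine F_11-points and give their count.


Affine F_11-points: {(1, 0), (1, 4), (4, 5), (4, 7), (5, 5), (5, 6), (6, 4), (6, 6), (9, 0), (9, 7)}; count = 10.

For each of the 121 pairs (x, y) ∈ F_11², evaluate f(x, y) mod 11. Record the zeros.
  x = 0: [0↦9, 1↦6, 2↦10, 3↦10, 4↦6, 5↦9, 6↦8, 7↦3, 8↦5, 9↦3, 10↦8]  zeros at y ∈ ∅
  x = 1: [0↦0, 1↦6, 2↦8, 3↦6, 4↦0, 5↦1, 6↦9, 7↦2, 8↦2, 9↦9, 10↦1]  zeros at y ∈ {0, 4}
  x = 2: [0↦4, 1↦8, 2↦8, 3↦4, 4↦7, 5↦6, 6↦1, 7↦3, 8↦1, 9↦6, 10↦7]  zeros at y ∈ ∅
  x = 3: [0↦10, 1↦1, 2↦10, 3↦4, 4↦5, 5↦2, 6↦6, 7↦6, 8↦2, 9↦5, 10↦4]  zeros at y ∈ ∅
  x = 4: [0↦7, 1↦7, 2↦3, 3↦6, 4↦5, 5↦0, 6↦2, 7↦0, 8↦5, 9↦6, 10↦3]  zeros at y ∈ {5, 7}
  x = 5: [0↦6, 1↦4, 2↦9, 3↦10, 4↦7, 5↦0, 6↦0, 7↦7, 8↦10, 9↦9, 10↦4]  zeros at y ∈ {5, 6}
  x = 6: [0↦7, 1↦3, 2↦6, 3↦5, 4↦0, 5↦2, 6↦0, 7↦5, 8↦6, 9↦3, 10↦7]  zeros at y ∈ {4, 6}
  x = 7: [0↦10, 1↦4, 2↦5, 3↦2, 4↦6, 5↦6, 6↦2, 7↦5, 8↦4, 9↦10, 10↦1]  zeros at y ∈ ∅
  x = 8: [0↦4, 1↦7, 2↦6, 3↦1, 4↦3, 5↦1, 6↦6, 7↦7, 8↦4, 9↦8, 10↦8]  zeros at y ∈ ∅
  x = 9: [0↦0, 1↦1, 2↦9, 3↦2, 4↦2, 5↦9, 6↦1, 7↦0, 8↦6, 9↦8, 10↦6]  zeros at y ∈ {0, 7}
  x = 10: [0↦9, 1↦8, 2↦3, 3↦5, 4↦3, 5↦8, 6↦9, 7↦6, 8↦10, 9↦10, 10↦6]  zeros at y ∈ ∅
Collecting zeros: affine points = {(1, 0), (1, 4), (4, 5), (4, 7), (5, 5), (5, 6), (6, 4), (6, 6), (9, 0), (9, 7)}.
Total count |C(F_11)_aff| = 10.


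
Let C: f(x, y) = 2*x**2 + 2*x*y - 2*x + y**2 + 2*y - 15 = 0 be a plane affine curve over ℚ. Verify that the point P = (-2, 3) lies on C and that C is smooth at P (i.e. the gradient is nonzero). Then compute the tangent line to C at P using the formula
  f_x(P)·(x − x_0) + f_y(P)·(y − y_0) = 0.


Tangent line at P: -4*x + 4*y - 20 = 0.

Step 1: f(-2, 3) = 0, so P lies on C.
Step 2: partial derivatives
  f_x(x, y) = 4*x + 2*y - 2, f_y(x, y) = 2*x + 2*y + 2.
  f_x(P) = -4, f_y(P) = 4 (gradient nonzero, so P is smooth).
Step 3: tangent line at P: -4·(x − -2) + 4·(y − 3) = 0.
Expanding: -4*x + 4*y - 20 = 0.


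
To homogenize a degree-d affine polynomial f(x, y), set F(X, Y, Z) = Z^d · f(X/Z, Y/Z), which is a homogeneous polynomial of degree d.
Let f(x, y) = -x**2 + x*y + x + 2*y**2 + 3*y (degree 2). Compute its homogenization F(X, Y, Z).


F(X, Y, Z) = -X**2 + X*Y + X*Z + 2*Y**2 + 3*Y*Z

deg(f) = 2.
Substitute x = X/Z, y = Y/Z into f, then multiply by Z^2.
  monomial -1·x^2·y^0 ↦ -1·X^2·Y^0·Z^0.
  monomial 1·x^1·y^1 ↦ 1·X^1·Y^1·Z^0.
  monomial 1·x^1·y^0 ↦ 1·X^1·Y^0·Z^1.
  monomial 2·x^0·y^2 ↦ 2·X^0·Y^2·Z^0.
  monomial 3·x^0·y^1 ↦ 3·X^0·Y^1·Z^1.
Collecting: F(X, Y, Z) = -X**2 + X*Y + X*Z + 2*Y**2 + 3*Y*Z.


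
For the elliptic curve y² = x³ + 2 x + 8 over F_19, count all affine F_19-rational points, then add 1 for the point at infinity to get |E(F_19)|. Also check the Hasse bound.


Affine points = {(1, 7), (1, 12), (2, 1), (2, 18), (4, 2), (4, 17), (7, 2), (7, 17), (8, 2), (8, 17), (14, 5), (14, 14), (18, 9), (18, 10)}; affine count = 14; |E(F_19)| = 15.

Discriminant check: Δ ∝ 4a³ + 27b² = 4·2³ + 27·8² = 4·8 + 27·64 ≡ 12 (mod 19). Nonzero ⇒ E is nonsingular.
For each x ∈ F_19, compute rhs = x³ + 2·x + 8 mod 19, then count y ∈ F_19 with y² ≡ rhs.
  x = 0: rhs = 8, matching y values: none (0 points).
  x = 1: rhs = 11, matching y values: 7, 12 (2 points).
  x = 2: rhs = 1, matching y values: 1, 18 (2 points).
  x = 3: rhs = 3, matching y values: none (0 points).
  x = 4: rhs = 4, matching y values: 2, 17 (2 points).
  x = 5: rhs = 10, matching y values: none (0 points).
  x = 6: rhs = 8, matching y values: none (0 points).
  x = 7: rhs = 4, matching y values: 2, 17 (2 points).
  x = 8: rhs = 4, matching y values: 2, 17 (2 points).
  x = 9: rhs = 14, matching y values: none (0 points).
  x = 10: rhs = 2, matching y values: none (0 points).
  x = 11: rhs = 12, matching y values: none (0 points).
  x = 12: rhs = 12, matching y values: none (0 points).
  x = 13: rhs = 8, matching y values: none (0 points).
  x = 14: rhs = 6, matching y values: 5, 14 (2 points).
  x = 15: rhs = 12, matching y values: none (0 points).
  x = 16: rhs = 13, matching y values: none (0 points).
  x = 17: rhs = 15, matching y values: none (0 points).
  x = 18: rhs = 5, matching y values: 9, 10 (2 points).
Total affine count: 14.
Full point count |E(F_19)| = 14 + 1 = 15.
Hasse bound: |15 − (19+1)| = |-5| = 5 ≤ 2√19 ≈ 8.7178 ✓.


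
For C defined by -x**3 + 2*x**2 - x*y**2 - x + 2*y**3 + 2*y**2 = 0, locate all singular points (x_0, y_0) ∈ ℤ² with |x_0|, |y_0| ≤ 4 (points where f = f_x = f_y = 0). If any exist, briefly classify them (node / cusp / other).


Singular points: {(1, 0)}; classification: node.

Compute partial derivatives:
  f_x = -3*x**2 + 4*x - y**2 - 1.
  f_y = -2*x*y + 6*y**2 + 4*y.
Scan x_0 ∈ {−4, ..., 4}. For each x_0, f_y(x_0, y) is a polynomial in y; find its integer roots y ∈ {−4, ..., 4}, then test f_x and f at those candidates.
  x = -4: f_y(-4, y) = 6*y**2 + 12*y; vanishes at y ∈ {-2, 0}. (-4, -2): f_x = -69 ≠ 0; (-4, 0): f_x = -65 ≠ 0.
  x = -3: f_y(-3, y) = 6*y**2 + 10*y; vanishes at y ∈ {0}. (-3, 0): f_x = -40 ≠ 0.
  x = -2: f_y(-2, y) = 6*y**2 + 8*y; vanishes at y ∈ {0}. (-2, 0): f_x = -21 ≠ 0.
  x = -1: f_y(-1, y) = 6*y**2 + 6*y; vanishes at y ∈ {-1, 0}. (-1, -1): f_x = -9 ≠ 0; (-1, 0): f_x = -8 ≠ 0.
  x = 0: f_y(0, y) = 6*y**2 + 4*y; vanishes at y ∈ {0}. (0, 0): f_x = -1 ≠ 0.
  x = 1: f_y(1, y) = 6*y**2 + 2*y; vanishes at y ∈ {0}. (1, 0): f_x = 0, f = 0 — SINGULAR.
  x = 2: f_y(2, y) = 6*y**2; vanishes at y ∈ {0}. (2, 0): f_x = -5 ≠ 0.
  x = 3: f_y(3, y) = 6*y**2 - 2*y; vanishes at y ∈ {0}. (3, 0): f_x = -16 ≠ 0.
  x = 4: f_y(4, y) = 6*y**2 - 4*y; vanishes at y ∈ {0}. (4, 0): f_x = -33 ≠ 0.
Only singular point on the grid: (1, 0).
Classify: substitute x = 1 + u, y = 0 + v and expand: f = -u**3 - u**2 - u*v**2 + 2*v**3 + v**2.
No constant or linear terms (consistent with a singular point). Quadratic part: -u**2 + v**2. Cubic part: -u**3 - u*v**2 + 2*v**3.
The quadratic part v**2 - u**2 = (v − u)(v + u) splits into two distinct linear factors, so there are two distinct tangent lines y − 0 = ±(x − 1) — this is a node (ordinary double point).
Classification: node.


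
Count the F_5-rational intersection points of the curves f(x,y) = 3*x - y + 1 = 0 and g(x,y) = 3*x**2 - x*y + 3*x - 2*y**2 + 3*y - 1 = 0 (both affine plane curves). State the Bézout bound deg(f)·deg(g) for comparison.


Common zeros: {(0, 1), (3, 0)}; count = 2; Bézout bound = 2.

deg(f) = 1, deg(g) = 2, so Bézout bound = 2.
Scan x ∈ F_5. For each x, list the y ∈ F_5 with f(x, y) ≡ 0 and those with g(x, y) ≡ 0 (mod 5); the common zeros in that column are the intersection.
  x = 0: f ≡ 0 at y ∈ {1}; g ≡ 0 at y ∈ {1, 3}; common: {1}.
  x = 1: f ≡ 0 at y ∈ {4}; g ≡ 0 at y ∈ {0, 1}; common: ∅.
  x = 2: f ≡ 0 at y ∈ {2}; g ≡ 0 at y ∈ ∅; common: ∅.
  x = 3: f ≡ 0 at y ∈ {0}; g ≡ 0 at y ∈ {0}; common: {0}.
  x = 4: f ≡ 0 at y ∈ {3}; g ≡ 0 at y ∈ ∅; common: ∅.
Collecting: common zeros = {(0, 1), (3, 0)}, so the count is 2.
Comparison with the Bézout bound: 2 ≤ 2 = deg(f)·deg(g), as expected for curves with no common component (the bound is attained).


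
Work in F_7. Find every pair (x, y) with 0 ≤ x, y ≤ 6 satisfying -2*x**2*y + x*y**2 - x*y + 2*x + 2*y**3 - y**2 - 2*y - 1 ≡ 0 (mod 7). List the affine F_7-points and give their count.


Affine F_7-points: {(0, 2), (1, 2), (2, 6), (3, 1), (3, 6), (4, 0), (5, 1), (6, 5)}; count = 8.

For each of the 49 pairs (x, y) ∈ F_7², evaluate f(x, y) mod 7. Record the zeros.
  x = 0: [0↦6, 1↦5, 2↦0, 3↦3, 4↦5, 5↦4, 6↦5]  zeros at y ∈ {2}
  x = 1: [0↦1, 1↦5, 2↦0, 3↦5, 4↦4, 5↦2, 6↦4]  zeros at y ∈ {2}
  x = 2: [0↦3, 1↦1, 2↦6, 3↦2, 4↦1, 5↦1, 6↦0]  zeros at y ∈ {6}
  x = 3: [0↦5, 1↦0, 2↦4, 3↦1, 4↦3, 5↦1, 6↦0]  zeros at y ∈ {1, 6}
  x = 4: [0↦0, 1↦2, 2↦1, 3↦2, 4↦3, 5↦2, 6↦4]  zeros at y ∈ {0}
  x = 5: [0↦2, 1↦0, 2↦4, 3↦5, 4↦1, 5↦4, 6↦5]  zeros at y ∈ {1}
  x = 6: [0↦4, 1↦1, 2↦6, 3↦3, 4↦4, 5↦0, 6↦3]  zeros at y ∈ {5}
Collecting zeros: affine points = {(0, 2), (1, 2), (2, 6), (3, 1), (3, 6), (4, 0), (5, 1), (6, 5)}.
Total count |C(F_7)_aff| = 8.


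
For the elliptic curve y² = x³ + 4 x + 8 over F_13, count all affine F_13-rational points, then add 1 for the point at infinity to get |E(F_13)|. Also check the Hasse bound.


Affine points = {(1, 0), (4, 6), (4, 7), (5, 6), (5, 7), (6, 1), (6, 12), (12, 4), (12, 9)}; affine count = 9; |E(F_13)| = 10.

Discriminant check: Δ ∝ 4a³ + 27b² = 4·4³ + 27·8² = 4·64 + 27·64 ≡ 8 (mod 13). Nonzero ⇒ E is nonsingular.
For each x ∈ F_13, compute rhs = x³ + 4·x + 8 mod 13, then count y ∈ F_13 with y² ≡ rhs.
  x = 0: rhs = 8, matching y values: none (0 points).
  x = 1: rhs = 0, matching y values: 0 (1 points).
  x = 2: rhs = 11, matching y values: none (0 points).
  x = 3: rhs = 8, matching y values: none (0 points).
  x = 4: rhs = 10, matching y values: 6, 7 (2 points).
  x = 5: rhs = 10, matching y values: 6, 7 (2 points).
  x = 6: rhs = 1, matching y values: 1, 12 (2 points).
  x = 7: rhs = 2, matching y values: none (0 points).
  x = 8: rhs = 6, matching y values: none (0 points).
  x = 9: rhs = 6, matching y values: none (0 points).
  x = 10: rhs = 8, matching y values: none (0 points).
  x = 11: rhs = 5, matching y values: none (0 points).
  x = 12: rhs = 3, matching y values: 4, 9 (2 points).
Total affine count: 9.
Full point count |E(F_13)| = 9 + 1 = 10.
Hasse bound: |10 − (13+1)| = |-4| = 4 ≤ 2√13 ≈ 7.2111 ✓.


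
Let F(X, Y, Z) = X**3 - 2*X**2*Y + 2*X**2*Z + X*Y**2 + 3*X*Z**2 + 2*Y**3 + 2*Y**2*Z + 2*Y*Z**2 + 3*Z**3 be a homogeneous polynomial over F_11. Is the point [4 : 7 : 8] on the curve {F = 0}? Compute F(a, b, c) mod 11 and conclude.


F(4,7,8) ≡ 1 (mod 11); P is NOT on the curve.

Evaluate F(4, 7, 8) term-by-term (mod 11).
  X**3 ↦ 1·64·1·1 = 64
  -2*X**2*Y ↦ -2·16·7·1 = -224
  2*X**2*Z ↦ 2·16·1·8 = 256
  X*Y**2 ↦ 1·4·49·1 = 196
  3*X*Z**2 ↦ 3·4·1·64 = 768
  2*Y**3 ↦ 2·1·343·1 = 686
  2*Y**2*Z ↦ 2·1·49·8 = 784
  2*Y*Z**2 ↦ 2·1·7·64 = 896
  3*Z**3 ↦ 3·1·1·512 = 1536
Sum: F(4, 7, 8) = (64) + (-224) + (256) + (196) + (768) + (686) + (784) + (896) + (1536) = 4962.
Reducing mod 11: 4962 ≡ 1 (mod 11).
Since F(a, b, c) ≡ 1 ≠ 0 (mod 11), P does NOT lie on the curve.


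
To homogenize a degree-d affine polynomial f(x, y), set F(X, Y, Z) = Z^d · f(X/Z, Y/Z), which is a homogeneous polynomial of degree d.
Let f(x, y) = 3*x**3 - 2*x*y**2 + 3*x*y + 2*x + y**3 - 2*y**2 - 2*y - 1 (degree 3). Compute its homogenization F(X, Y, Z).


F(X, Y, Z) = 3*X**3 - 2*X*Y**2 + 3*X*Y*Z + 2*X*Z**2 + Y**3 - 2*Y**2*Z - 2*Y*Z**2 - Z**3

deg(f) = 3.
Substitute x = X/Z, y = Y/Z into f, then multiply by Z^3.
  monomial 3·x^3·y^0 ↦ 3·X^3·Y^0·Z^0.
  monomial -2·x^1·y^2 ↦ -2·X^1·Y^2·Z^0.
  monomial 3·x^1·y^1 ↦ 3·X^1·Y^1·Z^1.
  monomial 2·x^1·y^0 ↦ 2·X^1·Y^0·Z^2.
  monomial 1·x^0·y^3 ↦ 1·X^0·Y^3·Z^0.
  monomial -2·x^0·y^2 ↦ -2·X^0·Y^2·Z^1.
  monomial -2·x^0·y^1 ↦ -2·X^0·Y^1·Z^2.
  monomial -1·x^0·y^0 ↦ -1·X^0·Y^0·Z^3.
Collecting: F(X, Y, Z) = 3*X**3 - 2*X*Y**2 + 3*X*Y*Z + 2*X*Z**2 + Y**3 - 2*Y**2*Z - 2*Y*Z**2 - Z**3.


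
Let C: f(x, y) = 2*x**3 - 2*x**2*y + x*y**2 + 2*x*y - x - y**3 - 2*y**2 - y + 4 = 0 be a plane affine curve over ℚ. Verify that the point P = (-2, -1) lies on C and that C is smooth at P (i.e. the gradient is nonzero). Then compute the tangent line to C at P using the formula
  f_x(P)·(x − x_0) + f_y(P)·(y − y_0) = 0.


Tangent line at P: 14*x - 8*y + 20 = 0.

Step 1: f(-2, -1) = 0, so P lies on C.
Step 2: partial derivatives
  f_x(x, y) = 6*x**2 - 4*x*y + y**2 + 2*y - 1, f_y(x, y) = -2*x**2 + 2*x*y + 2*x - 3*y**2 - 4*y - 1.
  f_x(P) = 14, f_y(P) = -8 (gradient nonzero, so P is smooth).
Step 3: tangent line at P: 14·(x − -2) + -8·(y − -1) = 0.
Expanding: 14*x - 8*y + 20 = 0.


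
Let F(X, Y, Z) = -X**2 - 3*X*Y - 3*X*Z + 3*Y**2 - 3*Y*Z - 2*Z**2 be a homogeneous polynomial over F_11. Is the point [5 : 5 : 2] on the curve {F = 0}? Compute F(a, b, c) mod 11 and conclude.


F(5,5,2) ≡ 6 (mod 11); P is NOT on the curve.

Evaluate F(5, 5, 2) term-by-term (mod 11).
  -X**2 ↦ -1·25·1·1 = -25
  -3*X*Y ↦ -3·5·5·1 = -75
  -3*X*Z ↦ -3·5·1·2 = -30
  3*Y**2 ↦ 3·1·25·1 = 75
  -3*Y*Z ↦ -3·1·5·2 = -30
  -2*Z**2 ↦ -2·1·1·4 = -8
Sum: F(5, 5, 2) = (-25) + (-75) + (-30) + (75) + (-30) + (-8) = -93.
Reducing mod 11: -93 ≡ 6 (mod 11).
Since F(a, b, c) ≡ 6 ≠ 0 (mod 11), P does NOT lie on the curve.


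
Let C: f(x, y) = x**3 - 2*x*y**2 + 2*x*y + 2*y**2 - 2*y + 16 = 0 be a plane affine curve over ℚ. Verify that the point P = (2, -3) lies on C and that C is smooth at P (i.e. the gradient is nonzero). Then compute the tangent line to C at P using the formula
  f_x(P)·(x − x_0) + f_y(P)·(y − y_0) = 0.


Tangent line at P: -12*x + 14*y + 66 = 0.

Step 1: f(2, -3) = 0, so P lies on C.
Step 2: partial derivatives
  f_x(x, y) = 3*x**2 - 2*y**2 + 2*y, f_y(x, y) = -4*x*y + 2*x + 4*y - 2.
  f_x(P) = -12, f_y(P) = 14 (gradient nonzero, so P is smooth).
Step 3: tangent line at P: -12·(x − 2) + 14·(y − -3) = 0.
Expanding: -12*x + 14*y + 66 = 0.


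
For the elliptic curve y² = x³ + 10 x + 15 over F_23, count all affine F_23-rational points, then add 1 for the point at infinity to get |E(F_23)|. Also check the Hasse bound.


Affine points = {(1, 7), (1, 16), (3, 7), (3, 16), (4, 2), (4, 21), (5, 11), (5, 12), (8, 3), (8, 20), (9, 11), (9, 12), (12, 0), (14, 1), (14, 22), (16, 4), (16, 19), (18, 1), (18, 22), (19, 7), (19, 16), (20, 2), (20, 21), (22, 2), (22, 21)}; affine count = 25; |E(F_23)| = 26.

Discriminant check: Δ ∝ 4a³ + 27b² = 4·10³ + 27·15² = 4·1000 + 27·225 ≡ 1 (mod 23). Nonzero ⇒ E is nonsingular.
For each x ∈ F_23, compute rhs = x³ + 10·x + 15 mod 23, then count y ∈ F_23 with y² ≡ rhs.
  x = 0: rhs = 15, matching y values: none (0 points).
  x = 1: rhs = 3, matching y values: 7, 16 (2 points).
  x = 2: rhs = 20, matching y values: none (0 points).
  x = 3: rhs = 3, matching y values: 7, 16 (2 points).
  x = 4: rhs = 4, matching y values: 2, 21 (2 points).
  x = 5: rhs = 6, matching y values: 11, 12 (2 points).
  x = 6: rhs = 15, matching y values: none (0 points).
  x = 7: rhs = 14, matching y values: none (0 points).
  x = 8: rhs = 9, matching y values: 3, 20 (2 points).
  x = 9: rhs = 6, matching y values: 11, 12 (2 points).
  x = 10: rhs = 11, matching y values: none (0 points).
  x = 11: rhs = 7, matching y values: none (0 points).
  x = 12: rhs = 0, matching y values: 0 (1 points).
  x = 13: rhs = 19, matching y values: none (0 points).
  x = 14: rhs = 1, matching y values: 1, 22 (2 points).
  x = 15: rhs = 21, matching y values: none (0 points).
  x = 16: rhs = 16, matching y values: 4, 19 (2 points).
  x = 17: rhs = 15, matching y values: none (0 points).
  x = 18: rhs = 1, matching y values: 1, 22 (2 points).
  x = 19: rhs = 3, matching y values: 7, 16 (2 points).
  x = 20: rhs = 4, matching y values: 2, 21 (2 points).
  x = 21: rhs = 10, matching y values: none (0 points).
  x = 22: rhs = 4, matching y values: 2, 21 (2 points).
Total affine count: 25.
Full point count |E(F_23)| = 25 + 1 = 26.
Hasse bound: |26 − (23+1)| = |2| = 2 ≤ 2√23 ≈ 9.5917 ✓.


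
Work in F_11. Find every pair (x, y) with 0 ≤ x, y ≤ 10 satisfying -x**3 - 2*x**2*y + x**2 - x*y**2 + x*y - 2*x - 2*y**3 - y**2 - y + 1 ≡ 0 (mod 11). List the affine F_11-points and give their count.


Affine F_11-points: {(0, 6), (1, 6), (1, 9), (2, 9), (4, 0), (5, 4), (7, 2), (10, 6), (10, 10)}; count = 9.

For each of the 121 pairs (x, y) ∈ F_11², evaluate f(x, y) mod 11. Record the zeros.
  x = 0: [0↦1, 1↦8, 2↦1, 3↦1, 4↦7, 5↦7, 6↦0, 7↦7, 8↦5, 9↦4, 10↦3]  zeros at y ∈ {6}
  x = 1: [0↦10, 1↦4, 2↦4, 3↦9, 4↦7, 5↦8, 6↦0, 7↦4, 8↦8, 9↦0, 10↦1]  zeros at y ∈ {6, 9}
  x = 2: [0↦4, 1↦3, 2↦6, 3↦1, 4↦9, 5↦7, 6↦5, 7↦2, 8↦8, 9↦0, 10↦10]  zeros at y ∈ {9}
  x = 3: [0↦10, 1↦10, 2↦1, 3↦4, 4↦7, 5↦9, 6↦9, 7↦6, 8↦10, 9↦9, 10↦2]  zeros at y ∈ ∅
  x = 4: [0↦0, 1↦8, 2↦5, 3↦1, 4↦6, 5↦8, 6↦6, 7↦10, 8↦8, 9↦10, 10↦4]  zeros at y ∈ {0}
  x = 5: [0↦1, 1↦2, 2↦1, 3↦8, 4↦0, 5↦9, 6↦1, 7↦8, 8↦7, 9↦8, 10↦10]  zeros at y ∈ {4}
  x = 6: [0↦7, 1↦8, 2↦5, 3↦8, 4↦5, 5↦6, 6↦10, 7↦5, 8↦1, 9↦8, 10↦3]  zeros at y ∈ ∅
  x = 7: [0↦1, 1↦9, 2↦0, 3↦6, 4↦4, 5↦4, 6↦5, 7↦6, 8↦6, 9↦4, 10↦10]  zeros at y ∈ {2}
  x = 8: [0↦10, 1↦10, 2↦2, 3↦7, 4↦2, 5↦8, 6↦2, 7↦5, 8↦5, 9↦1, 10↦3]  zeros at y ∈ ∅
  x = 9: [0↦6, 1↦5, 2↦5, 3↦5, 4↦4, 5↦1, 6↦6, 7↦7, 8↦3, 9↦4, 10↦9]  zeros at y ∈ ∅
  x = 10: [0↦5, 1↦10, 2↦3, 3↦5, 4↦4, 5↦10, 6↦0, 7↦6, 8↦5, 9↦7, 10↦0]  zeros at y ∈ {6, 10}
Collecting zeros: affine points = {(0, 6), (1, 6), (1, 9), (2, 9), (4, 0), (5, 4), (7, 2), (10, 6), (10, 10)}.
Total count |C(F_11)_aff| = 9.


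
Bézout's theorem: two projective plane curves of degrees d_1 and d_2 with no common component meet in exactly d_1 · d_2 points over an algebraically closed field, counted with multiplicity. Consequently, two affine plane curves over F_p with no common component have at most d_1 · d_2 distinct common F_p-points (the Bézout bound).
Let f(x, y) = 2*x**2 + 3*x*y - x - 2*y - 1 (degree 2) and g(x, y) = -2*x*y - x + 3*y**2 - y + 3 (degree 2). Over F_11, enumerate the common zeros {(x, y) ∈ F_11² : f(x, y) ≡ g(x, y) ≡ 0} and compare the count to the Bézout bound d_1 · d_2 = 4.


Common zeros: ∅; count = 0; Bézout bound = 4.

deg(f) = 2, deg(g) = 2, so Bézout bound = 4.
Scan x ∈ F_11. For each x, list the y ∈ F_11 with f(x, y) ≡ 0 and those with g(x, y) ≡ 0 (mod 11); the common zeros in that column are the intersection.
  x = 0: f ≡ 0 at y ∈ {5}; g ≡ 0 at y ∈ {7, 8}; common: ∅.
  x = 1: f ≡ 0 at y ∈ {0}; g ≡ 0 at y ∈ ∅; common: ∅.
  x = 2: f ≡ 0 at y ∈ {7}; g ≡ 0 at y ∈ ∅; common: ∅.
  x = 3: f ≡ 0 at y ∈ {9}; g ≡ 0 at y ∈ {0, 6}; common: ∅.
  x = 4: f ≡ 0 at y ∈ {5}; g ≡ 0 at y ∈ {4, 10}; common: ∅.
  x = 5: f ≡ 0 at y ∈ {0}; g ≡ 0 at y ∈ ∅; common: ∅.
  x = 6: f ≡ 0 at y ∈ {9}; g ≡ 0 at y ∈ ∅; common: ∅.
  x = 7: f ≡ 0 at y ∈ {8}; g ≡ 0 at y ∈ {2, 3}; common: ∅.
  x = 8: f ≡ 0 at y ∈ ∅; g ≡ 0 at y ∈ ∅; common: ∅.
  x = 9: f ≡ 0 at y ∈ {8}; g ≡ 0 at y ∈ {1, 9}; common: ∅.
  x = 10: f ≡ 0 at y ∈ {7}; g ≡ 0 at y ∈ ∅; common: ∅.
Collecting: common zeros = ∅, so the count is 0.
Comparison with the Bézout bound: 0 ≤ 4 = deg(f)·deg(g), as expected for curves with no common component (the affine F_11-count falls short of the bound because intersections may lie at infinity, over extension fields, or carry multiplicity).


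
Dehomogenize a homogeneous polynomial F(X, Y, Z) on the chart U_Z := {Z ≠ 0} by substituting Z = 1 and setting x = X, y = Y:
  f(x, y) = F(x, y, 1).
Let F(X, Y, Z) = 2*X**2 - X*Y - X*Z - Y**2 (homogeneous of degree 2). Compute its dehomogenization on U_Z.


f(x, y) = 2*x**2 - x*y - x - y**2

On U_Z we set Z = 1. Each monomial c·X^i·Y^j·Z^k in F becomes c·x^i·y^j·1^k = c·x^i·y^j.
Substituting Z = 1: F(X, Y, 1) = 2*x**2 - x*y - x - y**2.
Note: deg(f) ≤ deg(F) = 2; strict inequality happens when F is divisible by Z (lost terms).


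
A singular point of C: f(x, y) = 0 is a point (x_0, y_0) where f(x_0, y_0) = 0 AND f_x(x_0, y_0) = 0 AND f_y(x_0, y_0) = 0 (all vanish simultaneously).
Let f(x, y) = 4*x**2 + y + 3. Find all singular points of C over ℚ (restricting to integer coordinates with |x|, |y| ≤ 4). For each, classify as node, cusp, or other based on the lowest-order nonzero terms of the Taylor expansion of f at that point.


No singular points in the scanned grid; C is smooth there.

Compute partial derivatives:
  f_x = 8*x.
  f_y = 1.
f_y = 1 is a nonzero constant, so f_y never vanishes: no point (x, y) can satisfy f = f_x = f_y = 0. In particular no (x, y) ∈ {−4, ..., 4}² is singular; the curve is smooth.


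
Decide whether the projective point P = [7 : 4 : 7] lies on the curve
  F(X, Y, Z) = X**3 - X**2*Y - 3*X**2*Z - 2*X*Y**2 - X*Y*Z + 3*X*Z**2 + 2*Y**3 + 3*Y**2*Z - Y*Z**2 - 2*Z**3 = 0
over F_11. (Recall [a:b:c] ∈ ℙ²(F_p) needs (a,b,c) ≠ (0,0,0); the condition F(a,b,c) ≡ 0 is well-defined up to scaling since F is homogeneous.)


F(7,4,7) ≡ 2 (mod 11); P is NOT on the curve.

Evaluate F(7, 4, 7) term-by-term (mod 11).
  X**3 ↦ 1·343·1·1 = 343
  -X**2*Y ↦ -1·49·4·1 = -196
  -3*X**2*Z ↦ -3·49·1·7 = -1029
  -2*X*Y**2 ↦ -2·7·16·1 = -224
  -X*Y*Z ↦ -1·7·4·7 = -196
  3*X*Z**2 ↦ 3·7·1·49 = 1029
  2*Y**3 ↦ 2·1·64·1 = 128
  3*Y**2*Z ↦ 3·1·16·7 = 336
  -Y*Z**2 ↦ -1·1·4·49 = -196
  -2*Z**3 ↦ -2·1·1·343 = -686
Sum: F(7, 4, 7) = (343) + (-196) + (-1029) + (-224) + (-196) + (1029) + (128) + (336) + (-196) + (-686) = -691.
Reducing mod 11: -691 ≡ 2 (mod 11).
Since F(a, b, c) ≡ 2 ≠ 0 (mod 11), P does NOT lie on the curve.


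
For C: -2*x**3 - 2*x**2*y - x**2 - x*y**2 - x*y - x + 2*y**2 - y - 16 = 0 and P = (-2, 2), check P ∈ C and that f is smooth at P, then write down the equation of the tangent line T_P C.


Tangent line at P: -11*x + 9*y - 40 = 0.

Step 1: f(-2, 2) = 0, so P lies on C.
Step 2: partial derivatives
  f_x(x, y) = -6*x**2 - 4*x*y - 2*x - y**2 - y - 1, f_y(x, y) = -2*x**2 - 2*x*y - x + 4*y - 1.
  f_x(P) = -11, f_y(P) = 9 (gradient nonzero, so P is smooth).
Step 3: tangent line at P: -11·(x − -2) + 9·(y − 2) = 0.
Expanding: -11*x + 9*y - 40 = 0.


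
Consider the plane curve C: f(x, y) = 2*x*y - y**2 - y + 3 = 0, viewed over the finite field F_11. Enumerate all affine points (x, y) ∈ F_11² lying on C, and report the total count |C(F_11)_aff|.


Affine F_11-points: {(3, 7), (3, 9), (5, 1), (5, 8), (6, 5), (6, 6), (7, 3), (7, 10), (9, 2), (9, 4)}; count = 10.

For each of the 121 pairs (x, y) ∈ F_11², evaluate f(x, y) mod 11. Record the zeros.
  x = 0: [0↦3, 1↦1, 2↦8, 3↦2, 4↦5, 5↦6, 6↦5, 7↦2, 8↦8, 9↦1, 10↦3]  zeros at y ∈ ∅
  x = 1: [0↦3, 1↦3, 2↦1, 3↦8, 4↦2, 5↦5, 6↦6, 7↦5, 8↦2, 9↦8, 10↦1]  zeros at y ∈ ∅
  x = 2: [0↦3, 1↦5, 2↦5, 3↦3, 4↦10, 5↦4, 6↦7, 7↦8, 8↦7, 9↦4, 10↦10]  zeros at y ∈ ∅
  x = 3: [0↦3, 1↦7, 2↦9, 3↦9, 4↦7, 5↦3, 6↦8, 7↦0, 8↦1, 9↦0, 10↦8]  zeros at y ∈ {7, 9}
  x = 4: [0↦3, 1↦9, 2↦2, 3↦4, 4↦4, 5↦2, 6↦9, 7↦3, 8↦6, 9↦7, 10↦6]  zeros at y ∈ ∅
  x = 5: [0↦3, 1↦0, 2↦6, 3↦10, 4↦1, 5↦1, 6↦10, 7↦6, 8↦0, 9↦3, 10↦4]  zeros at y ∈ {1, 8}
  x = 6: [0↦3, 1↦2, 2↦10, 3↦5, 4↦9, 5↦0, 6↦0, 7↦9, 8↦5, 9↦10, 10↦2]  zeros at y ∈ {5, 6}
  x = 7: [0↦3, 1↦4, 2↦3, 3↦0, 4↦6, 5↦10, 6↦1, 7↦1, 8↦10, 9↦6, 10↦0]  zeros at y ∈ {3, 10}
  x = 8: [0↦3, 1↦6, 2↦7, 3↦6, 4↦3, 5↦9, 6↦2, 7↦4, 8↦4, 9↦2, 10↦9]  zeros at y ∈ ∅
  x = 9: [0↦3, 1↦8, 2↦0, 3↦1, 4↦0, 5↦8, 6↦3, 7↦7, 8↦9, 9↦9, 10↦7]  zeros at y ∈ {2, 4}
  x = 10: [0↦3, 1↦10, 2↦4, 3↦7, 4↦8, 5↦7, 6↦4, 7↦10, 8↦3, 9↦5, 10↦5]  zeros at y ∈ ∅
Collecting zeros: affine points = {(3, 7), (3, 9), (5, 1), (5, 8), (6, 5), (6, 6), (7, 3), (7, 10), (9, 2), (9, 4)}.
Total count |C(F_11)_aff| = 10.


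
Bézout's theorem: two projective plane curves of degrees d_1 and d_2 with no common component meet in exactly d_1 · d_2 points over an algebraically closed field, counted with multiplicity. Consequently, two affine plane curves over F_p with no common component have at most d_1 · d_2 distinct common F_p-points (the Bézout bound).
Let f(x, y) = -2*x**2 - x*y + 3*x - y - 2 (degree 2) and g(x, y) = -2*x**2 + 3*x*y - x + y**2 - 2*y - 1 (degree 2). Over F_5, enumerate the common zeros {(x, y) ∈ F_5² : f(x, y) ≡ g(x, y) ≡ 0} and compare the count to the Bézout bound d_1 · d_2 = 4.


Common zeros: ∅; count = 0; Bézout bound = 4.

deg(f) = 2, deg(g) = 2, so Bézout bound = 4.
Scan x ∈ F_5. For each x, list the y ∈ F_5 with f(x, y) ≡ 0 and those with g(x, y) ≡ 0 (mod 5); the common zeros in that column are the intersection.
  x = 0: f ≡ 0 at y ∈ {3}; g ≡ 0 at y ∈ ∅; common: ∅.
  x = 1: f ≡ 0 at y ∈ {2}; g ≡ 0 at y ∈ ∅; common: ∅.
  x = 2: f ≡ 0 at y ∈ {2}; g ≡ 0 at y ∈ {3}; common: ∅.
  x = 3: f ≡ 0 at y ∈ {1}; g ≡ 0 at y ∈ ∅; common: ∅.
  x = 4: f ≡ 0 at y ∈ ∅; g ≡ 0 at y ∈ ∅; common: ∅.
Collecting: common zeros = ∅, so the count is 0.
Comparison with the Bézout bound: 0 ≤ 4 = deg(f)·deg(g), as expected for curves with no common component (the affine F_5-count falls short of the bound because intersections may lie at infinity, over extension fields, or carry multiplicity).


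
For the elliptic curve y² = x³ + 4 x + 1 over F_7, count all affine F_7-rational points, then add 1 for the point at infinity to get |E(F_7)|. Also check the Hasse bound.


Affine points = {(0, 1), (0, 6), (4, 2), (4, 5)}; affine count = 4; |E(F_7)| = 5.

Discriminant check: Δ ∝ 4a³ + 27b² = 4·4³ + 27·1² = 4·64 + 27·1 ≡ 3 (mod 7). Nonzero ⇒ E is nonsingular.
For each x ∈ F_7, compute rhs = x³ + 4·x + 1 mod 7, then count y ∈ F_7 with y² ≡ rhs.
  x = 0: rhs = 1, matching y values: 1, 6 (2 points).
  x = 1: rhs = 6, matching y values: none (0 points).
  x = 2: rhs = 3, matching y values: none (0 points).
  x = 3: rhs = 5, matching y values: none (0 points).
  x = 4: rhs = 4, matching y values: 2, 5 (2 points).
  x = 5: rhs = 6, matching y values: none (0 points).
  x = 6: rhs = 3, matching y values: none (0 points).
Total affine count: 4.
Full point count |E(F_7)| = 4 + 1 = 5.
Hasse bound: |5 − (7+1)| = |-3| = 3 ≤ 2√7 ≈ 5.2915 ✓.


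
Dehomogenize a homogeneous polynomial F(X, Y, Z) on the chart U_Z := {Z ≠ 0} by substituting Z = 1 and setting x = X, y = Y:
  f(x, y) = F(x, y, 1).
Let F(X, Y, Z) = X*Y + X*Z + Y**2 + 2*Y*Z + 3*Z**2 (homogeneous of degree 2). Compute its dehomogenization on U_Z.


f(x, y) = x*y + x + y**2 + 2*y + 3

On U_Z we set Z = 1. Each monomial c·X^i·Y^j·Z^k in F becomes c·x^i·y^j·1^k = c·x^i·y^j.
Substituting Z = 1: F(X, Y, 1) = x*y + x + y**2 + 2*y + 3.
Note: deg(f) ≤ deg(F) = 2; strict inequality happens when F is divisible by Z (lost terms).


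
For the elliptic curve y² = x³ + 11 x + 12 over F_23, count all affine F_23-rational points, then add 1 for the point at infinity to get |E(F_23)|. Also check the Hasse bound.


Affine points = {(0, 9), (0, 14), (1, 1), (1, 22), (3, 7), (3, 16), (5, 10), (5, 13), (6, 8), (6, 15), (7, 8), (7, 15), (9, 9), (9, 14), (10, 8), (10, 15), (12, 3), (12, 20), (13, 11), (13, 12), (14, 9), (14, 14), (16, 11), (16, 12), (17, 11), (17, 12), (18, 4), (18, 19), (22, 0)}; affine count = 29; |E(F_23)| = 30.

Discriminant check: Δ ∝ 4a³ + 27b² = 4·11³ + 27·12² = 4·1331 + 27·144 ≡ 12 (mod 23). Nonzero ⇒ E is nonsingular.
For each x ∈ F_23, compute rhs = x³ + 11·x + 12 mod 23, then count y ∈ F_23 with y² ≡ rhs.
  x = 0: rhs = 12, matching y values: 9, 14 (2 points).
  x = 1: rhs = 1, matching y values: 1, 22 (2 points).
  x = 2: rhs = 19, matching y values: none (0 points).
  x = 3: rhs = 3, matching y values: 7, 16 (2 points).
  x = 4: rhs = 5, matching y values: none (0 points).
  x = 5: rhs = 8, matching y values: 10, 13 (2 points).
  x = 6: rhs = 18, matching y values: 8, 15 (2 points).
  x = 7: rhs = 18, matching y values: 8, 15 (2 points).
  x = 8: rhs = 14, matching y values: none (0 points).
  x = 9: rhs = 12, matching y values: 9, 14 (2 points).
  x = 10: rhs = 18, matching y values: 8, 15 (2 points).
  x = 11: rhs = 15, matching y values: none (0 points).
  x = 12: rhs = 9, matching y values: 3, 20 (2 points).
  x = 13: rhs = 6, matching y values: 11, 12 (2 points).
  x = 14: rhs = 12, matching y values: 9, 14 (2 points).
  x = 15: rhs = 10, matching y values: none (0 points).
  x = 16: rhs = 6, matching y values: 11, 12 (2 points).
  x = 17: rhs = 6, matching y values: 11, 12 (2 points).
  x = 18: rhs = 16, matching y values: 4, 19 (2 points).
  x = 19: rhs = 19, matching y values: none (0 points).
  x = 20: rhs = 21, matching y values: none (0 points).
  x = 21: rhs = 5, matching y values: none (0 points).
  x = 22: rhs = 0, matching y values: 0 (1 points).
Total affine count: 29.
Full point count |E(F_23)| = 29 + 1 = 30.
Hasse bound: |30 − (23+1)| = |6| = 6 ≤ 2√23 ≈ 9.5917 ✓.


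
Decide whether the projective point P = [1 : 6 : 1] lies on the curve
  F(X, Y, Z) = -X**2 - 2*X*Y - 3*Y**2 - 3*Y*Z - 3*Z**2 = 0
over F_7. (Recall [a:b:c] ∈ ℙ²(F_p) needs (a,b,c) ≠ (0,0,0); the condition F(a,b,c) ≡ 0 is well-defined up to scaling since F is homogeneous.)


F(1,6,1) ≡ 5 (mod 7); P is NOT on the curve.

Evaluate F(1, 6, 1) term-by-term (mod 7).
  -X**2 ↦ -1·1·1·1 = -1
  -2*X*Y ↦ -2·1·6·1 = -12
  -3*Y**2 ↦ -3·1·36·1 = -108
  -3*Y*Z ↦ -3·1·6·1 = -18
  -3*Z**2 ↦ -3·1·1·1 = -3
Sum: F(1, 6, 1) = (-1) + (-12) + (-108) + (-18) + (-3) = -142.
Reducing mod 7: -142 ≡ 5 (mod 7).
Since F(a, b, c) ≡ 5 ≠ 0 (mod 7), P does NOT lie on the curve.


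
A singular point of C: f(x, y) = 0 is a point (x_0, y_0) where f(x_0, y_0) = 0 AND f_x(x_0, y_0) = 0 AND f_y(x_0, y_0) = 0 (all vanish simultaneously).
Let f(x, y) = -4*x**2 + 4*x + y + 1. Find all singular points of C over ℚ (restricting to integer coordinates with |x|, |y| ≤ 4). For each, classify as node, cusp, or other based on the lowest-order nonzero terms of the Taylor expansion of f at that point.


No singular points in the scanned grid; C is smooth there.

Compute partial derivatives:
  f_x = 4 - 8*x.
  f_y = 1.
f_y = 1 is a nonzero constant, so f_y never vanishes: no point (x, y) can satisfy f = f_x = f_y = 0. In particular no (x, y) ∈ {−4, ..., 4}² is singular; the curve is smooth.


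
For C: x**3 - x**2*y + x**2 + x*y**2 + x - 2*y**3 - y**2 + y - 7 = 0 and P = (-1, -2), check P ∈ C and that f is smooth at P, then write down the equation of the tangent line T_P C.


Tangent line at P: 2*x - 16*y - 30 = 0.

Step 1: f(-1, -2) = 0, so P lies on C.
Step 2: partial derivatives
  f_x(x, y) = 3*x**2 - 2*x*y + 2*x + y**2 + 1, f_y(x, y) = -x**2 + 2*x*y - 6*y**2 - 2*y + 1.
  f_x(P) = 2, f_y(P) = -16 (gradient nonzero, so P is smooth).
Step 3: tangent line at P: 2·(x − -1) + -16·(y − -2) = 0.
Expanding: 2*x - 16*y - 30 = 0.


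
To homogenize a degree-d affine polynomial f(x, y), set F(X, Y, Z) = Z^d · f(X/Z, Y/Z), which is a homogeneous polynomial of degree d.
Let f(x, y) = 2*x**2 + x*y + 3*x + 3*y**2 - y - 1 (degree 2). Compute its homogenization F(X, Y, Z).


F(X, Y, Z) = 2*X**2 + X*Y + 3*X*Z + 3*Y**2 - Y*Z - Z**2

deg(f) = 2.
Substitute x = X/Z, y = Y/Z into f, then multiply by Z^2.
  monomial 2·x^2·y^0 ↦ 2·X^2·Y^0·Z^0.
  monomial 1·x^1·y^1 ↦ 1·X^1·Y^1·Z^0.
  monomial 3·x^1·y^0 ↦ 3·X^1·Y^0·Z^1.
  monomial 3·x^0·y^2 ↦ 3·X^0·Y^2·Z^0.
  monomial -1·x^0·y^1 ↦ -1·X^0·Y^1·Z^1.
  monomial -1·x^0·y^0 ↦ -1·X^0·Y^0·Z^2.
Collecting: F(X, Y, Z) = 2*X**2 + X*Y + 3*X*Z + 3*Y**2 - Y*Z - Z**2.


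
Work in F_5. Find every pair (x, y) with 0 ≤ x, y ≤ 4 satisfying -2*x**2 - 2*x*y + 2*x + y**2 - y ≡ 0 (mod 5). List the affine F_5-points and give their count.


Affine F_5-points: {(0, 0), (0, 1), (1, 0), (1, 3), (2, 2), (2, 3)}; count = 6.

For each of the 25 pairs (x, y) ∈ F_5², evaluate f(x, y) mod 5. Record the zeros.
  x = 0: [0↦0, 1↦0, 2↦2, 3↦1, 4↦2]  zeros at y ∈ {0, 1}
  x = 1: [0↦0, 1↦3, 2↦3, 3↦0, 4↦4]  zeros at y ∈ {0, 3}
  x = 2: [0↦1, 1↦2, 2↦0, 3↦0, 4↦2]  zeros at y ∈ {2, 3}
  x = 3: [0↦3, 1↦2, 2↦3, 3↦1, 4↦1]  zeros at y ∈ ∅
  x = 4: [0↦1, 1↦3, 2↦2, 3↦3, 4↦1]  zeros at y ∈ ∅
Collecting zeros: affine points = {(0, 0), (0, 1), (1, 0), (1, 3), (2, 2), (2, 3)}.
Total count |C(F_5)_aff| = 6.


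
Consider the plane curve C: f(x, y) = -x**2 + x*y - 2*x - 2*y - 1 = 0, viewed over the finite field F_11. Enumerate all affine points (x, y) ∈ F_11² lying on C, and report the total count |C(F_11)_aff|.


Affine F_11-points: {(0, 5), (1, 7), (3, 5), (4, 7), (5, 1), (6, 4), (7, 4), (8, 8), (9, 8), (10, 0)}; count = 10.

For each of the 121 pairs (x, y) ∈ F_11², evaluate f(x, y) mod 11. Record the zeros.
  x = 0: [0↦10, 1↦8, 2↦6, 3↦4, 4↦2, 5↦0, 6↦9, 7↦7, 8↦5, 9↦3, 10↦1]  zeros at y ∈ {5}
  x = 1: [0↦7, 1↦6, 2↦5, 3↦4, 4↦3, 5↦2, 6↦1, 7↦0, 8↦10, 9↦9, 10↦8]  zeros at y ∈ {7}
  x = 2: [0↦2, 1↦2, 2↦2, 3↦2, 4↦2, 5↦2, 6↦2, 7↦2, 8↦2, 9↦2, 10↦2]  zeros at y ∈ ∅
  x = 3: [0↦6, 1↦7, 2↦8, 3↦9, 4↦10, 5↦0, 6↦1, 7↦2, 8↦3, 9↦4, 10↦5]  zeros at y ∈ {5}
  x = 4: [0↦8, 1↦10, 2↦1, 3↦3, 4↦5, 5↦7, 6↦9, 7↦0, 8↦2, 9↦4, 10↦6]  zeros at y ∈ {7}
  x = 5: [0↦8, 1↦0, 2↦3, 3↦6, 4↦9, 5↦1, 6↦4, 7↦7, 8↦10, 9↦2, 10↦5]  zeros at y ∈ {1}
  x = 6: [0↦6, 1↦10, 2↦3, 3↦7, 4↦0, 5↦4, 6↦8, 7↦1, 8↦5, 9↦9, 10↦2]  zeros at y ∈ {4}
  x = 7: [0↦2, 1↦7, 2↦1, 3↦6, 4↦0, 5↦5, 6↦10, 7↦4, 8↦9, 9↦3, 10↦8]  zeros at y ∈ {4}
  x = 8: [0↦7, 1↦2, 2↦8, 3↦3, 4↦9, 5↦4, 6↦10, 7↦5, 8↦0, 9↦6, 10↦1]  zeros at y ∈ {8}
  x = 9: [0↦10, 1↦6, 2↦2, 3↦9, 4↦5, 5↦1, 6↦8, 7↦4, 8↦0, 9↦7, 10↦3]  zeros at y ∈ {8}
  x = 10: [0↦0, 1↦8, 2↦5, 3↦2, 4↦10, 5↦7, 6↦4, 7↦1, 8↦9, 9↦6, 10↦3]  zeros at y ∈ {0}
Collecting zeros: affine points = {(0, 5), (1, 7), (3, 5), (4, 7), (5, 1), (6, 4), (7, 4), (8, 8), (9, 8), (10, 0)}.
Total count |C(F_11)_aff| = 10.


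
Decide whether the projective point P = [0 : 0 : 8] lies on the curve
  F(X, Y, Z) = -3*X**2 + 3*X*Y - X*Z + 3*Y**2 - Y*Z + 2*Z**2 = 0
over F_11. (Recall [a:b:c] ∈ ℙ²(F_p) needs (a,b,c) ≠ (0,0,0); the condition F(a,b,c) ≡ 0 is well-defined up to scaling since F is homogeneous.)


F(0,0,8) ≡ 7 (mod 11); P is NOT on the curve.

Evaluate F(0, 0, 8) term-by-term (mod 11).
  -3*X**2 ↦ -3·0·1·1 = 0
  3*X*Y ↦ 3·0·0·1 = 0
  -X*Z ↦ -1·0·1·8 = 0
  3*Y**2 ↦ 3·1·0·1 = 0
  -Y*Z ↦ -1·1·0·8 = 0
  2*Z**2 ↦ 2·1·1·64 = 128
Sum: F(0, 0, 8) = (0) + (0) + (0) + (0) + (0) + (128) = 128.
Reducing mod 11: 128 ≡ 7 (mod 11).
Since F(a, b, c) ≡ 7 ≠ 0 (mod 11), P does NOT lie on the curve.
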